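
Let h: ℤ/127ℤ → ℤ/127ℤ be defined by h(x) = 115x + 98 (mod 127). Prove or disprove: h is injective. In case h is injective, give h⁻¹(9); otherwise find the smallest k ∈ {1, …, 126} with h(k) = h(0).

Suppose h(a) = h(b) in ℤ/127ℤ. Then 115a + 98 ≡ 115b + 98 (mod 127), thus 115(a − b) ≡ 0 (mod 127).
Since gcd(115, 127) = 1, 115 is invertible modulo 127, so a − b ≡ 0 (mod 127), i.e. a = b.
So h is injective.
We now compute 115⁻¹ mod 127 explicitly. Euclid's algorithm: 127 = 1·115 + 12, 115 = 9·12 + 7, 12 = 1·7 + 5, 7 = 1·5 + 2, 5 = 2·2 + 1; back-substituting gives 1 = 74·115 − 67·127, so 115⁻¹ ≡ 74 (mod 127).
Since h is injective, we find h⁻¹(9): we need 115x ≡ 9 − 98 ≡ 38 (mod 127). Using 115⁻¹ = 74: x ≡ 74·38 = 2812 = 22·127 + 18, so x = 18.
Check: h(18) = 115·18 + 98 = 2168 = 17·127 + 9 ≡ 9 (mod 127).

18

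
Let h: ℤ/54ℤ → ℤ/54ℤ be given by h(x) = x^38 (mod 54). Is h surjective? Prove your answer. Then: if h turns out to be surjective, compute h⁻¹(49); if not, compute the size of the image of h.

h(0) = 0^38 = 0.
h(6): Repeated squaring mod 54: 6^1 ≡ 6, 6^2 ≡ 6² = 36, 6^4 ≡ 36² = 1296 ≡ 0, 6^8 ≡ 0² = 0, 6^16 ≡ 0² = 0, 6^32 ≡ 0² = 0. Since 38 = 32 + 4 + 2, 6^38 ≡ 0·0·36: 0·0 = 0, then 0·36 = 0. So 6^38 ≡ 0 (mod 54).
So h(0) = h(6) = 0 while 0 ≠ 6, therefore h is not injective.
A non-injective map from the 54-element set ℤ/54ℤ to itself takes at most 53 distinct values, so it cannot be surjective. Hence h is not surjective.
Since h is not surjective, we determine |image(h)|. Computing x^38 mod 54 for each x (by repeated squaring, reducing mod 54 at every step), the values h(0), h(1), …, h(53) are: 0, 1, 4, 27, 16, 25, 0, 49, 10, 27, 46, 13, 0, 7, 34, 27, 40, 19, 0, 37, 22, 27, 52, 43, 0, 31, 28, 27, 28, 31, 0, 43, 52, 27, 22, 37, 0, 19, 40, 27, 34, 7, 0, 13, 46, 27, 10, 49, 0, 25, 16, 27, 4, 1.
The distinct values are {0, 1, 4, 7, 10, 13, 16, 19, 22, 25, 27, 28, 31, 34, 37, 40, 43, 46, 49, 52}; there are 20 of them.

20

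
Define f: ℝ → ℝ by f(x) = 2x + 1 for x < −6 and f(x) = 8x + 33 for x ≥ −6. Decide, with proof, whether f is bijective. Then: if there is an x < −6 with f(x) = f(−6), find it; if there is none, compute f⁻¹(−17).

Both pieces are strictly increasing (slopes 2 and 8), so each is injective on its own interval.
The left piece maps (−∞, −6) onto (−∞, −11); the right piece maps [−6, ∞) onto [−15, ∞).
These images overlap. In particular f(−6) = −15 (right piece), and solving 2x + 1 = −15 on the left piece gives x = −8 < −6.
So f(−8) = f(−6) with −8 ≠ −6, and f is not injective, hence not bijective. This x = −8 is the requested value below −6.

-8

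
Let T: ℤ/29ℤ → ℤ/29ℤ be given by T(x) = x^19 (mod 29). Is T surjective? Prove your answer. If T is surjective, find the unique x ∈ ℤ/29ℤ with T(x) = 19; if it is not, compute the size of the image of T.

Since 29 is prime, the nonzero elements of ℤ/29ℤ form a cyclic group of order 28.
As gcd(19, 28) = 1, raising to the 19th power is a bijection on this group: if x_1^19 ≡ x_2^19 then (x_1x_2^{−1})^19 = 1, and the only element of order dividing gcd(19, 28) = 1 is 1, so x_1 = x_2.
With T(0) = 0 this makes T injective on all of ℤ/29ℤ, hence bijective (finite equal-size domain and codomain). In particular T is surjective.
Since T is surjective, we find the preimage of 19. The inverse of x ↦ x^19 on (ℤ/29ℤ)^× is x ↦ x^3, because 19·3 = 57 = 2·28 + 1 ≡ 1 (mod 28) and x^{28} = 1 for x ≠ 0 (Fermat). So T⁻¹(19) = 19^3 mod 29.
Repeated squaring mod 29: 19^1 ≡ 19, 19^2 ≡ 19² = 361 ≡ 13. Since 3 = 2 + 1, 19^3 ≡ 13·19: 13·19 = 247 ≡ 15. So 19^3 ≡ 15 (mod 29).
Hence T⁻¹(19) = 15.

15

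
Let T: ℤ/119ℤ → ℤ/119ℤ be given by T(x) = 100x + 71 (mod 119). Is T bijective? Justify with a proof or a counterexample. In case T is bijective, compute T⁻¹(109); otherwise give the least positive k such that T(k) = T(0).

117

Suppose T(a) = T(b) in ℤ/119ℤ. Then 100a + 71 ≡ 100b + 71 (mod 119), thus 100(a − b) ≡ 0 (mod 119).
Since gcd(100, 119) = 1, 100 is invertible modulo 119, therefore a − b ≡ 0 (mod 119), i.e. a = b.
We now compute 100⁻¹ mod 119 explicitly. Euclid's algorithm: 119 = 1·100 + 19, 100 = 5·19 + 5, 19 = 3·5 + 4, 5 = 1·4 + 1; back-substituting gives 1 = 25·100 − 21·119, so 100⁻¹ ≡ 25 (mod 119).
Then y ↦ 25(y − 71) is a two-sided inverse to T, so every y ∈ ℤ/119ℤ has a preimage.
Hence T is bijective.
Since T is bijective, we find T⁻¹(109): we need 100x ≡ 109 − 71 ≡ 38 (mod 119). Using 100⁻¹ = 25: x ≡ 25·38 = 950 = 7·119 + 117, so x = 117.
Check: T(117) = 100·117 + 71 = 11771 = 98·119 + 109 ≡ 109 (mod 119).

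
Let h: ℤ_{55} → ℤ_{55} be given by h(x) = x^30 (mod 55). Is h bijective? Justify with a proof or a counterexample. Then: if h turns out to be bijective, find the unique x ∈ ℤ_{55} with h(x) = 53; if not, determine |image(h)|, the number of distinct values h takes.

6

h(2): Repeated squaring mod 55: 2^1 ≡ 2, 2^2 ≡ 2² = 4, 2^4 ≡ 4² = 16, 2^8 ≡ 16² = 256 ≡ 36, 2^16 ≡ 36² = 1296 ≡ 31. Since 30 = 16 + 8 + 4 + 2, 2^30 ≡ 31·36·16·4: 31·36 = 1116 ≡ 16, then 16·16 = 256 ≡ 36, then 36·4 = 144 ≡ 34. So 2^30 ≡ 34 (mod 55).
h(3): Repeated squaring mod 55: 3^1 ≡ 3, 3^2 ≡ 3² = 9, 3^4 ≡ 9² = 81 ≡ 26, 3^8 ≡ 26² = 676 ≡ 16, 3^16 ≡ 16² = 256 ≡ 36. Since 30 = 16 + 8 + 4 + 2, 3^30 ≡ 36·16·26·9: 36·16 = 576 ≡ 26, then 26·26 = 676 ≡ 16, then 16·9 = 144 ≡ 34. So 3^30 ≡ 34 (mod 55).
So h(2) = h(3) = 34 while 2 ≠ 3, so h is not injective, hence not bijective.
Since h is not bijective, we determine |image(h)|. Computing x^30 mod 55 for each x (by repeated squaring, reducing mod 55 at every step), the values h(0), h(1), …, h(54) are: 0, 1, 34, 34, 1, 45, 1, 34, 34, 1, 45, 11, 34, 34, 1, 45, 1, 34, 34, 1, 45, 1, 44, 34, 1, 45, 1, 34, 34, 1, 45, 1, 34, 44, 1, 45, 1, 34, 34, 1, 45, 1, 34, 34, 11, 45, 1, 34, 34, 1, 45, 1, 34, 34, 1.
The distinct values are {0, 1, 11, 34, 44, 45}; there are 6 of them.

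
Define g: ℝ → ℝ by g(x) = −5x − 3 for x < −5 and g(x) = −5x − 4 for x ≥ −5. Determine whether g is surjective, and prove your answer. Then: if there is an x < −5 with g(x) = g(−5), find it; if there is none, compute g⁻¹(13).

Both pieces are strictly decreasing (slopes −5 and −5), so each is injective on its own interval.
The left piece maps (−∞, −5) onto (22, ∞); the right piece maps [−5, ∞) onto (−∞, 21].
The union (22, ∞) ∪ (−∞, 21] omits the interval between 22 and 21; in particular 22 has no preimage. So g is not surjective.
Because the two images are disjoint, no x < −5 has g(x) = g(−5), so we compute g⁻¹(13): 13 lies in (−∞, 21], so solve −5x − 4 = 13: x = (13 + 4)/(−5) = −17/5.

-17/5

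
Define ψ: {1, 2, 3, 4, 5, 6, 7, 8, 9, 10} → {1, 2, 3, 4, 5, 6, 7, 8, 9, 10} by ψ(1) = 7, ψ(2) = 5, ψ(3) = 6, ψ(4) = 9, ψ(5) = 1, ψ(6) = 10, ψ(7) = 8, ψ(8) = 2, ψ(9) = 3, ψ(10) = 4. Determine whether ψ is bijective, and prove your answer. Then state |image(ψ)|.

The values 7, 5, 6, 9, 1, 10, 8, 2, 3, 4 are a permutation of {1, 2, 3, 4, 5, 6, 7, 8, 9, 10}: each element appears exactly once.
So ψ is injective and surjective, hence bijective.
The image of ψ is {1, 2, 3, 4, 5, 6, 7, 8, 9, 10}, which has 10 elements.

10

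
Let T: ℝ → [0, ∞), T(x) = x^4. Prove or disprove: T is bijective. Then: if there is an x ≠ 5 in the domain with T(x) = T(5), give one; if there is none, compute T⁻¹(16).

T(5) = 625 = (−5)^4 = T(−5) (since 4 is even), with 5 ≠ −5. So T is not injective, hence not bijective.
For the follow-up, such an x exists: taking x = −5 ∈ ℝ gives T(−5) = 625 = T(5) with −5 ≠ 5.

-5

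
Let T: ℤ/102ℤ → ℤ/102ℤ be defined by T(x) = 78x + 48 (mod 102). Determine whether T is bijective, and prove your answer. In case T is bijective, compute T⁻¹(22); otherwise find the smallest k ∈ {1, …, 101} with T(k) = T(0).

17

We have gcd(78, 102) = 6 > 1. Taking s = 0 and t = 17: T(0) = 48 and T(17) = 78·17 + 48 = 1374 ≡ 48 (mod 102).
So T(0) = T(17) while 0 ≠ 17, therefore T is not injective, hence not bijective.
Since T is not bijective, we find the least positive k with T(k) = T(0): this means 78k ≡ 0 (mod 102), i.e. 102 ∣ 78k. Since gcd(78, 102) = 6, dividing through by 6 this holds exactly when 17 ∣ 13k, and as gcd(13, 17) = 1, exactly when 17 ∣ k.
The smallest positive such k is 17.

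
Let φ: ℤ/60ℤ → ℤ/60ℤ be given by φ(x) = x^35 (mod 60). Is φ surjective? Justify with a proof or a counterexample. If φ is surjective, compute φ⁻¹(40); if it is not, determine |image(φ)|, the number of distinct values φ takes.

45

φ(0) = 0^35 = 0.
φ(30): Repeated squaring mod 60: 30^1 ≡ 30, 30^2 ≡ 30² = 900 ≡ 0, 30^4 ≡ 0² = 0, 30^8 ≡ 0² = 0, 30^16 ≡ 0² = 0, 30^32 ≡ 0² = 0. Since 35 = 32 + 2 + 1, 30^35 ≡ 0·0·30: 0·0 = 0, then 0·30 = 0. So 30^35 ≡ 0 (mod 60).
So φ(0) = φ(30) = 0 while 0 ≠ 30, therefore φ is not injective.
A non-injective map from the 60-element set ℤ/60ℤ to itself takes at most 59 distinct values, so it cannot be surjective. Thus φ is not surjective.
Since φ is not surjective, we determine |image(φ)|. Computing x^35 mod 60 for each x (by repeated squaring, reducing mod 60 at every step), the values φ(0), φ(1), …, φ(59) are: 0, 1, 8, 27, 4, 5, 36, 43, 32, 9, 40, 11, 48, 37, 44, 15, 16, 53, 12, 19, 20, 21, 28, 47, 24, 25, 56, 3, 52, 29, 0, 31, 8, 57, 4, 35, 36, 13, 32, 39, 40, 41, 48, 7, 44, 45, 16, 23, 12, 49, 20, 51, 28, 17, 24, 55, 56, 33, 52, 59.
The distinct values are {0, 1, 3, 4, 5, 7, 8, 9, 11, 12, 13, 15, 16, 17, 19, 20, 21, 23, 24, 25, 27, 28, 29, 31, 32, 33, 35, 36, 37, 39, 40, 41, 43, 44, 45, 47, 48, 49, 51, 52, 53, 55, 56, 57, 59}; there are 45 of them.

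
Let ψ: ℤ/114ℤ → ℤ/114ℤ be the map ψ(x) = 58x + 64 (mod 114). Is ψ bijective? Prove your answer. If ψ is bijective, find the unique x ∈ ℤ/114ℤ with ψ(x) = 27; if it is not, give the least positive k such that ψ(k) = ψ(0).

We have gcd(58, 114) = 2 > 1. Taking u = 0 and v = 57: ψ(0) = 64 and ψ(57) = 58·57 + 64 = 3370 ≡ 64 (mod 114).
So ψ(0) = ψ(57) while 0 ≠ 57, so ψ is not injective, hence not bijective.
Since ψ is not bijective, we find the least positive k with ψ(k) = ψ(0): this means 58k ≡ 0 (mod 114), i.e. 114 ∣ 58k. Since gcd(58, 114) = 2, dividing through by 2 this holds exactly when 57 ∣ 29k, and as gcd(29, 57) = 1, exactly when 57 ∣ k.
The smallest positive such k is 57.

57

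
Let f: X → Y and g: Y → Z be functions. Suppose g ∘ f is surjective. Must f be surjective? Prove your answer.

not surjective

No. Take X = {0, 1, 2}, Y = {0, 1, 2, 3}, Z = {0}, f(a) = 0 for every a ∈ X, and g(b) = 0 for every b ∈ Y.
Then g ∘ f is surjective onto {0}, but 3 ∈ Y has no preimage under f, so f is not surjective.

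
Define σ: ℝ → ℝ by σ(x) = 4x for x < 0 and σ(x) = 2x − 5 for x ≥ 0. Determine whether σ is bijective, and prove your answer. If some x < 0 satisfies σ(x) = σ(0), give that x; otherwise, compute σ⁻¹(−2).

-5/4

Both pieces are strictly increasing (slopes 4 and 2), so each is injective on its own interval.
The left piece maps (−∞, 0) onto (−∞, 0); the right piece maps [0, ∞) onto [−5, ∞).
These images overlap. In particular σ(0) = −5 (right piece), and solving 4x = −5 on the left piece gives x = −5/4 < 0.
So σ(−5/4) = σ(0) with −5/4 ≠ 0, and σ is not injective, hence not bijective. This x = −5/4 is the requested value below 0.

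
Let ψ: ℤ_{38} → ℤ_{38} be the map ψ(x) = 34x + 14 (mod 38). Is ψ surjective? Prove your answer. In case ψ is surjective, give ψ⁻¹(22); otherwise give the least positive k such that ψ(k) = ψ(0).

19

Since gcd(34, 38) = 2, we have 34x ≡ 0 (mod 2) for all x, so ψ(x) ≡ 0 (mod 2).
But 1 ≢ 0 (mod 2), so 1 ∈ ℤ_{38} has no preimage. So ψ is not surjective.
Since ψ is not surjective, we find the least positive k with ψ(k) = ψ(0): this means 34k ≡ 0 (mod 38), i.e. 38 ∣ 34k. Since gcd(34, 38) = 2, dividing through by 2 this holds exactly when 19 ∣ 17k, and as gcd(17, 19) = 1, exactly when 19 ∣ k.
The smallest positive such k is 19.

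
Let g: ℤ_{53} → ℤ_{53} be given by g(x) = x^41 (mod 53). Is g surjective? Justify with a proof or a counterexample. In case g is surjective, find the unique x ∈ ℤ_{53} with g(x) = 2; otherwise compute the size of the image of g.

Since 53 is prime, the nonzero elements of ℤ_{53} form a cyclic group of order 52.
As gcd(41, 52) = 1, raising to the 41st power is a bijection on this group: if s^41 ≡ t^41 then (st^{−1})^41 = 1, and the only element of order dividing gcd(41, 52) = 1 is 1, so s = t.
With g(0) = 0 this makes g injective on all of ℤ_{53}, hence bijective (finite equal-size domain and codomain). In particular g is surjective.
Since g is surjective, we find the preimage of 2. The inverse of x ↦ x^41 on (ℤ_{53})^× is x ↦ x^33, because 41·33 = 1353 = 26·52 + 1 ≡ 1 (mod 52) and x^{52} = 1 for x ≠ 0 (Fermat). So g⁻¹(2) = 2^33 mod 53.
Repeated squaring mod 53: 2^1 ≡ 2, 2^2 ≡ 2² = 4, 2^4 ≡ 4² = 16, 2^8 ≡ 16² = 256 ≡ 44, 2^16 ≡ 44² = 1936 ≡ 28, 2^32 ≡ 28² = 784 ≡ 42. Since 33 = 32 + 1, 2^33 ≡ 42·2: 42·2 = 84 ≡ 31. So 2^33 ≡ 31 (mod 53).
Hence g⁻¹(2) = 31.

31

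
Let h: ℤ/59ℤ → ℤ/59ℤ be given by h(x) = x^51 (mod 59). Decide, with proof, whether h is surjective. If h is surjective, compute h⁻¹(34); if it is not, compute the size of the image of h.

14

Since 59 is prime, the nonzero elements of ℤ/59ℤ form a cyclic group of order 58.
As gcd(51, 58) = 1, raising to the 51st power is a bijection on this group: if s^51 ≡ t^51 then (st^{−1})^51 = 1, and the only element of order dividing gcd(51, 58) = 1 is 1, so s = t.
With h(0) = 0 this makes h injective on all of ℤ/59ℤ, hence bijective (finite equal-size domain and codomain). In particular h is surjective.
Since h is surjective, we find the preimage of 34. The inverse of x ↦ x^51 on (ℤ/59ℤ)^× is x ↦ x^33, because 51·33 = 1683 = 29·58 + 1 ≡ 1 (mod 58) and x^{58} = 1 for x ≠ 0 (Fermat). So h⁻¹(34) = 34^33 mod 59.
Repeated squaring mod 59: 34^1 ≡ 34, 34^2 ≡ 34² = 1156 ≡ 35, 34^4 ≡ 35² = 1225 ≡ 45, 34^8 ≡ 45² = 2025 ≡ 19, 34^16 ≡ 19² = 361 ≡ 7, 34^32 ≡ 7² = 49. Since 33 = 32 + 1, 34^33 ≡ 49·34: 49·34 = 1666 ≡ 14. So 34^33 ≡ 14 (mod 59).
Hence h⁻¹(34) = 14.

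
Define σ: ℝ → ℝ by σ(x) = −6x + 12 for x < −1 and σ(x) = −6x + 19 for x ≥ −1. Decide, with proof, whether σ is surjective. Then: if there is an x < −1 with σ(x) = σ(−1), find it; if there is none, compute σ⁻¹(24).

Both pieces are strictly decreasing (slopes −6 and −6), so each is injective on its own interval.
The left piece maps (−∞, −1) onto (18, ∞); the right piece maps [−1, ∞) onto (−∞, 25].
The union (18, ∞) ∪ (−∞, 25] covers ℝ, so σ is surjective.
For the follow-up: the images overlap, so an x < −1 with σ(x) = σ(−1) exists. σ(−1) = 25; solving −6x + 12 = 25 for x < −1 gives x = (25 − 12)/(−6) = −13/6.

-13/6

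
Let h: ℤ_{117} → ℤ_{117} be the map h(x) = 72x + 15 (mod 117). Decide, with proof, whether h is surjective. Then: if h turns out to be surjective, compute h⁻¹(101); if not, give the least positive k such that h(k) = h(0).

Since gcd(72, 117) = 9, we have 72x ≡ 0 (mod 9) for all x, so h(x) ≡ 6 (mod 9).
But 0 ≢ 6 (mod 9), so 0 ∈ ℤ_{117} has no preimage. Thus h is not surjective.
Since h is not surjective, we find the least positive k with h(k) = h(0): this means 72k ≡ 0 (mod 117), i.e. 117 ∣ 72k. Since gcd(72, 117) = 9, dividing through by 9 this holds exactly when 13 ∣ 8k, and as gcd(8, 13) = 1, exactly when 13 ∣ k.
The smallest positive such k is 13.

13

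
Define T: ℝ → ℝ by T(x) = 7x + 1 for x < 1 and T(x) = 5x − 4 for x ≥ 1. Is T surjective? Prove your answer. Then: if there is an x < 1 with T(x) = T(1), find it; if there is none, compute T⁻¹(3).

Both pieces are strictly increasing (slopes 7 and 5), so each is injective on its own interval.
The left piece maps (−∞, 1) onto (−∞, 8); the right piece maps [1, ∞) onto [1, ∞).
The union (−∞, 8) ∪ [1, ∞) covers ℝ, so T is surjective.
For the follow-up: the images overlap, so an x < 1 with T(x) = T(1) exists. T(1) = 1; solving 7x + 1 = 1 for x < 1 gives x = (1 − 1)/7 = 0.

0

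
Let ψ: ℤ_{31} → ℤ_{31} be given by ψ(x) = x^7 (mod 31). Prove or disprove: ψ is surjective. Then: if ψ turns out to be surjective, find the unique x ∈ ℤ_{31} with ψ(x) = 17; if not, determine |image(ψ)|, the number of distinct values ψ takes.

Since 31 is prime, the nonzero elements of ℤ_{31} form a cyclic group of order 30.
As gcd(7, 30) = 1, raising to the 7th power is a bijection on this group: if s^7 ≡ t^7 then (st^{−1})^7 = 1, and the only element of order dividing gcd(7, 30) = 1 is 1, so s = t.
With ψ(0) = 0 this makes ψ injective on all of ℤ_{31}, hence bijective (finite equal-size domain and codomain). In particular ψ is surjective.
Since ψ is surjective, we find the preimage of 17. The inverse of x ↦ x^7 on (ℤ_{31})^× is x ↦ x^13, because 7·13 = 91 = 3·30 + 1 ≡ 1 (mod 30) and x^{30} = 1 for x ≠ 0 (Fermat). So ψ⁻¹(17) = 17^13 mod 31.
Repeated squaring mod 31: 17^1 ≡ 17, 17^2 ≡ 17² = 289 ≡ 10, 17^4 ≡ 10² = 100 ≡ 7, 17^8 ≡ 7² = 49 ≡ 18. Since 13 = 8 + 4 + 1, 17^13 ≡ 18·7·17: 18·7 = 126 ≡ 2, then 2·17 = 34 ≡ 3. So 17^13 ≡ 3 (mod 31).
Hence ψ⁻¹(17) = 3.

3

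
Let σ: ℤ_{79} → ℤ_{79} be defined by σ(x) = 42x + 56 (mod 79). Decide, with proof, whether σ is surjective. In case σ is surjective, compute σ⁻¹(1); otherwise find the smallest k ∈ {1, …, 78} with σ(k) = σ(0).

57

Since gcd(42, 79) = 1, 42 is invertible modulo 79. Euclid's algorithm: 79 = 1·42 + 37, 42 = 1·37 + 5, 37 = 7·5 + 2, 5 = 2·2 + 1; back-substituting gives 1 = 32·42 − 17·79, so 42⁻¹ ≡ 32 (mod 79).
For any y ∈ ℤ_{79}, x = 32(y − 56) mod 79 satisfies σ(x) = 42·32(y − 56) + 56 ≡ y (since 42·32 ≡ 1 mod 79). So every y has a preimage.
Thus σ is surjective.
Since σ is surjective, we compute σ⁻¹(1): solve 42x + 56 ≡ 1 (mod 79), i.e. 42x ≡ 24 (mod 79).
Multiplying by 42⁻¹ = 32 gives x ≡ 32·24 = 768 = 9·79 + 57 ≡ 57 (mod 79).
Check: σ(57) = 42·57 + 56 = 2450 = 31·79 + 1 ≡ 1 (mod 79).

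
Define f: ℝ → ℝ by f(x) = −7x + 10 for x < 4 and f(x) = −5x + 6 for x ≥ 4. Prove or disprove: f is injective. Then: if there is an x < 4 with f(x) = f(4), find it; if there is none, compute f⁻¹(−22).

Both pieces are strictly decreasing (slopes −7 and −5), so each is injective on its own interval.
The left piece maps (−∞, 4) onto (−18, ∞); the right piece maps [4, ∞) onto (−∞, −14].
These images overlap. In particular f(4) = −14 (right piece), and solving −7x + 10 = −14 on the left piece gives x = 24/7 < 4.
So f(24/7) = f(4) with 24/7 ≠ 4, and f is not injective. This x = 24/7 is the requested value below 4.

24/7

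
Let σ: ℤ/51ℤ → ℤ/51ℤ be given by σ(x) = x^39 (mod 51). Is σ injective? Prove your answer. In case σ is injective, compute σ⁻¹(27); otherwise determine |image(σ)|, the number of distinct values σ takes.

Computing x^39 mod 51 for each x (by repeated squaring, reducing mod 51 at every step), the values σ(0), σ(1), …, σ(50) are: 0, 1, 26, 45, 13, 44, 48, 46, 32, 36, 22, 20, 24, 4, 23, 42, 16, 17, 18, 43, 11, 30, 10, 14, 12, 49, 2, 39, 37, 41, 21, 40, 8, 33, 34, 35, 9, 28, 47, 27, 31, 29, 15, 19, 5, 3, 7, 38, 6, 25, 50.
Every element of ℤ/51ℤ appears exactly once in this list, so σ is a bijection, and in particular injective.
Since σ is injective, we read off the preimage of 27 from the same table: σ(39) = 27, so σ⁻¹(27) = 39.

39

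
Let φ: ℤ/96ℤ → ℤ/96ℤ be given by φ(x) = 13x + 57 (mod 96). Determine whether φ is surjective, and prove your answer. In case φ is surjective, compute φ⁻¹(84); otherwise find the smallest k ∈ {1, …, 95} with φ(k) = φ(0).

39

Since gcd(13, 96) = 1, 13 is invertible modulo 96. Euclid's algorithm: 96 = 7·13 + 5, 13 = 2·5 + 3, 5 = 1·3 + 2, 3 = 1·2 + 1; back-substituting gives 1 = 37·13 − 5·96, so 13⁻¹ ≡ 37 (mod 96).
Then y ↦ 37(y − 57) is a two-sided inverse to φ, so every y ∈ ℤ/96ℤ has a preimage.
Therefore φ is surjective.
Since φ is surjective, we find φ⁻¹(84): we need 13x ≡ 84 − 57 ≡ 27 (mod 96). Using 13⁻¹ = 37: x ≡ 37·27 = 999 = 10·96 + 39, so x = 39.
Check: φ(39) = 13·39 + 57 = 564 = 5·96 + 84 ≡ 84 (mod 96).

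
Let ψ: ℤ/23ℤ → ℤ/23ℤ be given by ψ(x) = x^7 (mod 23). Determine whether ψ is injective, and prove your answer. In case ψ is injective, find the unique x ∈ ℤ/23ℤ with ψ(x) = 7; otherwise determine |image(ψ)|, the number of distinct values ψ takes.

Since 23 is prime, the nonzero elements of ℤ/23ℤ form a cyclic group of order 22.
As gcd(7, 22) = 1, raising to the 7th power is a bijection on this group: if s^7 ≡ t^7 then (st^{−1})^7 = 1, and the only element of order dividing gcd(7, 22) = 1 is 1, so s = t.
With ψ(0) = 0 this makes ψ injective on all of ℤ/23ℤ, hence bijective (finite equal-size domain and codomain). In particular ψ is injective.
Since ψ is injective, we find the preimage of 7. The inverse of x ↦ x^7 on (ℤ/23ℤ)^× is x ↦ x^19, because 7·19 = 133 = 6·22 + 1 ≡ 1 (mod 22) and x^{22} = 1 for x ≠ 0 (Fermat). So ψ⁻¹(7) = 7^19 mod 23.
Repeated squaring mod 23: 7^1 ≡ 7, 7^2 ≡ 7² = 49 ≡ 3, 7^4 ≡ 3² = 9, 7^8 ≡ 9² = 81 ≡ 12, 7^16 ≡ 12² = 144 ≡ 6. Since 19 = 16 + 2 + 1, 7^19 ≡ 6·3·7: 6·3 = 18, then 18·7 = 126 ≡ 11. So 7^19 ≡ 11 (mod 23).
Hence ψ⁻¹(7) = 11.

11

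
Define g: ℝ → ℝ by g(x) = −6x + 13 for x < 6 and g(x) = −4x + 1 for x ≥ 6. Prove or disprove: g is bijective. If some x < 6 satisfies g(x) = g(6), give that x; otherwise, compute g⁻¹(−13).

Both pieces are strictly decreasing (slopes −6 and −4), so each is injective on its own interval.
The left piece maps (−∞, 6) onto (−23, ∞); the right piece maps [6, ∞) onto (−∞, −23].
Since −23 = −23, the images partition ℝ: g is injective and surjective, hence bijective.
Because the two images are disjoint, no x < 6 has g(x) = g(6), so we compute g⁻¹(−13): −13 lies in (−23, ∞), so solve −6x + 13 = −13: x = (−13 − 13)/(−6) = 13/3.

13/3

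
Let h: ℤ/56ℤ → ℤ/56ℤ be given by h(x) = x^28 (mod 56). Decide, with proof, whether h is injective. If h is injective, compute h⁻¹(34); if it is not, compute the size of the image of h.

8

h(6): Repeated squaring mod 56: 6^1 ≡ 6, 6^2 ≡ 6² = 36, 6^4 ≡ 36² = 1296 ≡ 8, 6^8 ≡ 8² = 64 ≡ 8, 6^16 ≡ 8² = 64 ≡ 8. Since 28 = 16 + 8 + 4, 6^28 ≡ 8·8·8: 8·8 = 64 ≡ 8, then 8·8 = 64 ≡ 8. So 6^28 ≡ 8 (mod 56).
h(8): Repeated squaring mod 56: 8^1 ≡ 8, 8^2 ≡ 8² = 64 ≡ 8, 8^4 ≡ 8² = 64 ≡ 8, 8^8 ≡ 8² = 64 ≡ 8, 8^16 ≡ 8² = 64 ≡ 8. Since 28 = 16 + 8 + 4, 8^28 ≡ 8·8·8: 8·8 = 64 ≡ 8, then 8·8 = 64 ≡ 8. So 8^28 ≡ 8 (mod 56).
So h(6) = h(8) = 8 while 6 ≠ 8, hence h is not injective.
Since h is not injective, we determine |image(h)|. Computing x^28 mod 56 for each x (by repeated squaring, reducing mod 56 at every step), the values h(0), h(1), …, h(55) are: 0, 1, 16, 25, 32, 9, 8, 49, 8, 9, 32, 25, 16, 1, 0, 1, 16, 25, 32, 9, 8, 49, 8, 9, 32, 25, 16, 1, 0, 1, 16, 25, 32, 9, 8, 49, 8, 9, 32, 25, 16, 1, 0, 1, 16, 25, 32, 9, 8, 49, 8, 9, 32, 25, 16, 1.
The distinct values are {0, 1, 8, 9, 16, 25, 32, 49}; there are 8 of them.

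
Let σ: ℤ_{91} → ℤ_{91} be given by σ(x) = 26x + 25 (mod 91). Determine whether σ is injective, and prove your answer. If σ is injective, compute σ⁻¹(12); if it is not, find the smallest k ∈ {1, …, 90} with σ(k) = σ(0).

7

We have gcd(26, 91) = 13 > 1. Taking x_1 = 0 and x_2 = 7: σ(0) = 25 and σ(7) = 26·7 + 25 = 207 ≡ 25 (mod 91).
So σ(0) = σ(7) while 0 ≠ 7, thus σ is not injective.
Since σ is not injective, we find the least positive k with σ(k) = σ(0): this means 26k ≡ 0 (mod 91), i.e. 91 ∣ 26k. Since gcd(26, 91) = 13, dividing through by 13 this holds exactly when 7 ∣ 2k, and as gcd(2, 7) = 1, exactly when 7 ∣ k.
The smallest positive such k is 7.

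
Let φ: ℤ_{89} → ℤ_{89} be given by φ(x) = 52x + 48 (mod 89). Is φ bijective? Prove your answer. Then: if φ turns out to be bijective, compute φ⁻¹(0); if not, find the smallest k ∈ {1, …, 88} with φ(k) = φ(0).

47

Recall that φ is injective when φ(s) = φ(t) forces s = t.
If φ(s) = φ(t), then 52s ≡ 52t (mod 89). Because gcd(52, 89) = 1, we may cancel 52 to get s ≡ t (mod 89).
We now compute 52⁻¹ mod 89 explicitly. Euclid's algorithm: 89 = 1·52 + 37, 52 = 1·37 + 15, 37 = 2·15 + 7, 15 = 2·7 + 1; back-substituting gives 1 = 12·52 − 7·89, so 52⁻¹ ≡ 12 (mod 89).
For any y ∈ ℤ_{89}, x = 12(y − 48) mod 89 satisfies φ(x) = 52·12(y − 48) + 48 ≡ y (since 52·12 ≡ 1 mod 89). So every y has a preimage.
Thus φ is bijective.
Since φ is bijective, we compute φ⁻¹(0): solve 52x + 48 ≡ 0 (mod 89), i.e. 52x ≡ 41 (mod 89).
Multiplying by 52⁻¹ = 12 gives x ≡ 12·41 = 492 = 5·89 + 47 ≡ 47 (mod 89).
Check: φ(47) = 52·47 + 48 = 2492 = 28·89 + 0 ≡ 0 (mod 89).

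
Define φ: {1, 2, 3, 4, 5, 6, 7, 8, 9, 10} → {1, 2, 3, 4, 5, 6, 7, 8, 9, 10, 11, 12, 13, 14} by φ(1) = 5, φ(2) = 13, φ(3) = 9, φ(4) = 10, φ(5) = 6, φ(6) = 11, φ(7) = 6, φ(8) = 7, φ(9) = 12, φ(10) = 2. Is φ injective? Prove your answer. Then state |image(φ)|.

9

φ(5) = 6 = φ(7) with 5 ≠ 7, so φ is not injective.
The image of φ is {2, 5, 6, 7, 9, 10, 11, 12, 13}, which has 9 elements.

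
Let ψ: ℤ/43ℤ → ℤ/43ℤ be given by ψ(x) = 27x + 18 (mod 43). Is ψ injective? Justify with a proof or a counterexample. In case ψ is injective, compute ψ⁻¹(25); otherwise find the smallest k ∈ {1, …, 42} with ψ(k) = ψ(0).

Suppose ψ(a) = ψ(b) in ℤ/43ℤ. Then 27a + 18 ≡ 27b + 18 (mod 43), so 27(a − b) ≡ 0 (mod 43).
Since gcd(27, 43) = 1, 27 is invertible modulo 43, thus a − b ≡ 0 (mod 43), i.e. a = b.
Hence ψ is injective.
We now compute 27⁻¹ mod 43 explicitly. Euclid's algorithm: 43 = 1·27 + 16, 27 = 1·16 + 11, 16 = 1·11 + 5, 11 = 2·5 + 1; back-substituting gives 1 = 8·27 − 5·43, so 27⁻¹ ≡ 8 (mod 43).
Since ψ is injective, we find ψ⁻¹(25): we need 27x ≡ 25 − 18 ≡ 7 (mod 43). Using 27⁻¹ = 8: x ≡ 8·7 = 56 = 1·43 + 13, so x = 13.
Check: ψ(13) = 27·13 + 18 = 369 = 8·43 + 25 ≡ 25 (mod 43).

13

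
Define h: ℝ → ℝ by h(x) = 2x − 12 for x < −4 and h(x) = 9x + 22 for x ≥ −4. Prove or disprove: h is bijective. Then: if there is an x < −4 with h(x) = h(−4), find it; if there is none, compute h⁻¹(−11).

-11/3

Both pieces are strictly increasing (slopes 2 and 9), so each is injective on its own interval.
The left piece maps (−∞, −4) onto (−∞, −20); the right piece maps [−4, ∞) onto [−14, ∞).
The images leave a gap (−20 has no preimage), so h is not surjective, hence not bijective.
Because the two images are disjoint, no x < −4 has h(x) = h(−4), so we compute h⁻¹(−11): −11 lies in [−14, ∞), so solve 9x + 22 = −11: x = (−11 − 22)/9 = −11/3.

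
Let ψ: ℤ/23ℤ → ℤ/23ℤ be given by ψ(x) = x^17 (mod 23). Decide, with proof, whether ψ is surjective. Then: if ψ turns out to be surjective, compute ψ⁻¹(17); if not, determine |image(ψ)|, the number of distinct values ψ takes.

Since 23 is prime, the nonzero elements of ℤ/23ℤ form a cyclic group of order 22.
As gcd(17, 22) = 1, raising to the 17th power is a bijection on this group: if a^17 ≡ b^17 then (ab^{−1})^17 = 1, and the only element of order dividing gcd(17, 22) = 1 is 1, so a = b.
With ψ(0) = 0 this makes ψ injective on all of ℤ/23ℤ, hence bijective (finite equal-size domain and codomain). In particular ψ is surjective.
Since ψ is surjective, we find the preimage of 17. The inverse of x ↦ x^17 on (ℤ/23ℤ)^× is x ↦ x^13, because 17·13 = 221 = 10·22 + 1 ≡ 1 (mod 22) and x^{22} = 1 for x ≠ 0 (Fermat). So ψ⁻¹(17) = 17^13 mod 23.
Repeated squaring mod 23: 17^1 ≡ 17, 17^2 ≡ 17² = 289 ≡ 13, 17^4 ≡ 13² = 169 ≡ 8, 17^8 ≡ 8² = 64 ≡ 18. Since 13 = 8 + 4 + 1, 17^13 ≡ 18·8·17: 18·8 = 144 ≡ 6, then 6·17 = 102 ≡ 10. So 17^13 ≡ 10 (mod 23).
Hence ψ⁻¹(17) = 10.

10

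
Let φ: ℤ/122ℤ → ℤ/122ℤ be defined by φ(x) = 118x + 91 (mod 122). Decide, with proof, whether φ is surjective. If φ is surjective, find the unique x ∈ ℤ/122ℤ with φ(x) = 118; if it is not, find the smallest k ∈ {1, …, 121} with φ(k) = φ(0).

Recall: surjectivity means every element of the codomain has a preimage under φ.
Since gcd(118, 122) = 2, we have 118x ≡ 0 (mod 2) for all x, so φ(x) ≡ 1 (mod 2).
But 0 ≢ 1 (mod 2), so 0 ∈ ℤ/122ℤ has no preimage. So φ is not surjective.
Since φ is not surjective, we find the least positive k with φ(k) = φ(0): this means 118k ≡ 0 (mod 122), i.e. 122 ∣ 118k. Since gcd(118, 122) = 2, dividing through by 2 this holds exactly when 61 ∣ 59k, and as gcd(59, 61) = 1, exactly when 61 ∣ k.
The smallest positive such k is 61.

61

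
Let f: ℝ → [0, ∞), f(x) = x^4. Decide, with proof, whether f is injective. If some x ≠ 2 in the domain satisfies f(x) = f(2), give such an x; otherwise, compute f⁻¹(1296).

-2

f(2) = 16 = (−2)^4 = f(−2) (since 4 is even), with 2 ≠ −2. So f is not injective.
For the follow-up, such an x exists: taking x = −2 ∈ ℝ gives f(−2) = 16 = f(2) with −2 ≠ 2.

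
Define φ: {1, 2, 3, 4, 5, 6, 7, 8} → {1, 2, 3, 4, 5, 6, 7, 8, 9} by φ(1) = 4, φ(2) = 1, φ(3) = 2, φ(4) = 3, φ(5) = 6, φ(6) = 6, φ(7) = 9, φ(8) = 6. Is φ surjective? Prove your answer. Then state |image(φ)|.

6

No element maps to 5, so φ is not surjective.
The image of φ is {1, 2, 3, 4, 6, 9}, which has 6 elements.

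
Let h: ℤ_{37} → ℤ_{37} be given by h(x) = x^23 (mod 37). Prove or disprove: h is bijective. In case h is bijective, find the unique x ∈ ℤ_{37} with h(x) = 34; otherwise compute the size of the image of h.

Since 37 is prime, the nonzero elements of ℤ_{37} form a cyclic group of order 36.
As gcd(23, 36) = 1, raising to the 23rd power is a bijection on this group: if a^23 ≡ b^23 then (ab^{−1})^23 = 1, and the only element of order dividing gcd(23, 36) = 1 is 1, so a = b.
With h(0) = 0 this makes h injective on all of ℤ_{37}, hence bijective (finite equal-size domain and codomain). In particular h is bijective.
Since h is bijective, we find the preimage of 34. The inverse of x ↦ x^23 on (ℤ_{37})^× is x ↦ x^11, because 23·11 = 253 = 7·36 + 1 ≡ 1 (mod 36) and x^{36} = 1 for x ≠ 0 (Fermat). So h⁻¹(34) = 34^11 mod 37.
Repeated squaring mod 37: 34^1 ≡ 34, 34^2 ≡ 34² = 1156 ≡ 9, 34^4 ≡ 9² = 81 ≡ 7, 34^8 ≡ 7² = 49 ≡ 12. Since 11 = 8 + 2 + 1, 34^11 ≡ 12·9·34: 12·9 = 108 ≡ 34, then 34·34 = 1156 ≡ 9. So 34^11 ≡ 9 (mod 37).
Hence h⁻¹(34) = 9.

9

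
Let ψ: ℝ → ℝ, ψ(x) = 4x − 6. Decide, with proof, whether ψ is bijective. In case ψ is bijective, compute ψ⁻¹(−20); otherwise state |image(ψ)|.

-7/2

Recall that ψ is injective when ψ(s) = ψ(t) forces s = t.
Suppose ψ(s) = ψ(t). Then 4s − 6 = 4t − 6, therefore 4s = 4t, thus s = t.
For any y ∈ ℝ, x = (y + 6)/4 satisfies ψ(x) = y.
Hence ψ is bijective.
Since ψ is bijective, we compute ψ⁻¹(−20) = (−20 + 6)/4 = −7/2.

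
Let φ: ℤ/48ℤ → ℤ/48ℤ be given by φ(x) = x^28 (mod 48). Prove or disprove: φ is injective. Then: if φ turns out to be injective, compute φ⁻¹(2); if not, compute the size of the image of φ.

4

φ(2): Repeated squaring mod 48: 2^1 ≡ 2, 2^2 ≡ 2² = 4, 2^4 ≡ 4² = 16, 2^8 ≡ 16² = 256 ≡ 16, 2^16 ≡ 16² = 256 ≡ 16. Since 28 = 16 + 8 + 4, 2^28 ≡ 16·16·16: 16·16 = 256 ≡ 16, then 16·16 = 256 ≡ 16. So 2^28 ≡ 16 (mod 48).
φ(4): Repeated squaring mod 48: 4^1 ≡ 4, 4^2 ≡ 4² = 16, 4^4 ≡ 16² = 256 ≡ 16, 4^8 ≡ 16² = 256 ≡ 16, 4^16 ≡ 16² = 256 ≡ 16. Since 28 = 16 + 8 + 4, 4^28 ≡ 16·16·16: 16·16 = 256 ≡ 16, then 16·16 = 256 ≡ 16. So 4^28 ≡ 16 (mod 48).
So φ(2) = φ(4) = 16 while 2 ≠ 4, therefore φ is not injective.
Since φ is not injective, we determine |image(φ)|. Computing x^28 mod 48 for each x (by repeated squaring, reducing mod 48 at every step), the values φ(0), φ(1), …, φ(47) are: 0, 1, 16, 33, 16, 1, 0, 1, 16, 33, 16, 1, 0, 1, 16, 33, 16, 1, 0, 1, 16, 33, 16, 1, 0, 1, 16, 33, 16, 1, 0, 1, 16, 33, 16, 1, 0, 1, 16, 33, 16, 1, 0, 1, 16, 33, 16, 1.
The distinct values are {0, 1, 16, 33}; there are 4 of them.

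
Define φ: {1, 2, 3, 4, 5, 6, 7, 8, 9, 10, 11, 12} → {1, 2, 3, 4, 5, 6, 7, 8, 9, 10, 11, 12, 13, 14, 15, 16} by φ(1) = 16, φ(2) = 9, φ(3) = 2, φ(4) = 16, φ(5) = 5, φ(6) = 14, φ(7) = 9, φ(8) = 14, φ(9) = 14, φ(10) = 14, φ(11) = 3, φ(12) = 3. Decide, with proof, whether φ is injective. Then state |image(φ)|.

φ(1) = 16 = φ(4) with 1 ≠ 4, so φ is not injective.
The image of φ is {2, 3, 5, 9, 14, 16}, which has 6 elements.

6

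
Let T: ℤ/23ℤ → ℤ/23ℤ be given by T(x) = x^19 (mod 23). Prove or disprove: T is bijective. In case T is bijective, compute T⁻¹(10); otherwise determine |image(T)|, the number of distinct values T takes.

Since 23 is prime, the nonzero elements of ℤ/23ℤ form a cyclic group of order 22.
As gcd(19, 22) = 1, raising to the 19th power is a bijection on this group: if x_1^19 ≡ x_2^19 then (x_1x_2^{−1})^19 = 1, and the only element of order dividing gcd(19, 22) = 1 is 1, so x_1 = x_2.
With T(0) = 0 this makes T injective on all of ℤ/23ℤ, hence bijective (finite equal-size domain and codomain). In particular T is bijective.
Since T is bijective, we find the preimage of 10. The inverse of x ↦ x^19 on (ℤ/23ℤ)^× is x ↦ x^7, because 19·7 = 133 = 6·22 + 1 ≡ 1 (mod 22) and x^{22} = 1 for x ≠ 0 (Fermat). So T⁻¹(10) = 10^7 mod 23.
Repeated squaring mod 23: 10^1 ≡ 10, 10^2 ≡ 10² = 100 ≡ 8, 10^4 ≡ 8² = 64 ≡ 18. Since 7 = 4 + 2 + 1, 10^7 ≡ 18·8·10: 18·8 = 144 ≡ 6, then 6·10 = 60 ≡ 14. So 10^7 ≡ 14 (mod 23).
Hence T⁻¹(10) = 14.

14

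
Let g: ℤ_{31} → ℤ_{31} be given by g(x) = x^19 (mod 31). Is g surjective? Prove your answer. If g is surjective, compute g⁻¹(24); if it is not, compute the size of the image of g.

Since 31 is prime, the nonzero elements of ℤ_{31} form a cyclic group of order 30.
As gcd(19, 30) = 1, raising to the 19th power is a bijection on this group: if s^19 ≡ t^19 then (st^{−1})^19 = 1, and the only element of order dividing gcd(19, 30) = 1 is 1, so s = t.
With g(0) = 0 this makes g injective on all of ℤ_{31}, hence bijective (finite equal-size domain and codomain). In particular g is surjective.
Since g is surjective, we find the preimage of 24. The inverse of x ↦ x^19 on (ℤ_{31})^× is x ↦ x^19, because 19·19 = 361 = 12·30 + 1 ≡ 1 (mod 30) and x^{30} = 1 for x ≠ 0 (Fermat). So g⁻¹(24) = 24^19 mod 31.
Repeated squaring mod 31: 24^1 ≡ 24, 24^2 ≡ 24² = 576 ≡ 18, 24^4 ≡ 18² = 324 ≡ 14, 24^8 ≡ 14² = 196 ≡ 10, 24^16 ≡ 10² = 100 ≡ 7. Since 19 = 16 + 2 + 1, 24^19 ≡ 7·18·24: 7·18 = 126 ≡ 2, then 2·24 = 48 ≡ 17. So 24^19 ≡ 17 (mod 31).
Hence g⁻¹(24) = 17.

17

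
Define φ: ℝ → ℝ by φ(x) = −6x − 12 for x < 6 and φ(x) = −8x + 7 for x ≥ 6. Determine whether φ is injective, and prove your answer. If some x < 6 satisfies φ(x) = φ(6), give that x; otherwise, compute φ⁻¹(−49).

29/6

Both pieces are strictly decreasing (slopes −6 and −8), so each is injective on its own interval.
The left piece maps (−∞, 6) onto (−48, ∞); the right piece maps [6, ∞) onto (−∞, −41].
These images overlap. In particular φ(6) = −41 (right piece), and solving −6x − 12 = −41 on the left piece gives x = 29/6 < 6.
So φ(29/6) = φ(6) with 29/6 ≠ 6, and φ is not injective. This x = 29/6 is the requested value below 6.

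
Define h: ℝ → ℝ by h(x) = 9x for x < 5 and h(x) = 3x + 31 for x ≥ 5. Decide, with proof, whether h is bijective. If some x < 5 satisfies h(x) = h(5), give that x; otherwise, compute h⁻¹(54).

23/3

Both pieces are strictly increasing (slopes 9 and 3), so each is injective on its own interval.
The left piece maps (−∞, 5) onto (−∞, 45); the right piece maps [5, ∞) onto [46, ∞).
The images leave a gap (45 has no preimage), so h is not surjective, hence not bijective.
Because the two images are disjoint, no x < 5 has h(x) = h(5), so we compute h⁻¹(54): 54 lies in [46, ∞), so solve 3x + 31 = 54: x = (54 − 31)/3 = 23/3.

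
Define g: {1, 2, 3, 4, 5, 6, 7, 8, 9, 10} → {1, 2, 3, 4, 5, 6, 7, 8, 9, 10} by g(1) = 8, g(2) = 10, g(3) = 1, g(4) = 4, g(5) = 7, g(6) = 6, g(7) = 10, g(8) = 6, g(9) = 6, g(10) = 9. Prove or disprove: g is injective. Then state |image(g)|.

7

g(2) = 10 = g(7) with 2 ≠ 7, so g is not injective.
The image of g is {1, 4, 6, 7, 8, 9, 10}, which has 7 elements.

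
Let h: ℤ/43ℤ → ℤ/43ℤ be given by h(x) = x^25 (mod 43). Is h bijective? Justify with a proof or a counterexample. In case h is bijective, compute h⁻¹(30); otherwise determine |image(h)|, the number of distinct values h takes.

Since 43 is prime, the nonzero elements of ℤ/43ℤ form a cyclic group of order 42.
As gcd(25, 42) = 1, raising to the 25th power is a bijection on this group: if s^25 ≡ t^25 then (st^{−1})^25 = 1, and the only element of order dividing gcd(25, 42) = 1 is 1, so s = t.
With h(0) = 0 this makes h injective on all of ℤ/43ℤ, hence bijective (finite equal-size domain and codomain). In particular h is bijective.
Since h is bijective, we find the preimage of 30. The inverse of x ↦ x^25 on (ℤ/43ℤ)^× is x ↦ x^37, because 25·37 = 925 = 22·42 + 1 ≡ 1 (mod 42) and x^{42} = 1 for x ≠ 0 (Fermat). So h⁻¹(30) = 30^37 mod 43.
Repeated squaring mod 43: 30^1 ≡ 30, 30^2 ≡ 30² = 900 ≡ 40, 30^4 ≡ 40² = 1600 ≡ 9, 30^8 ≡ 9² = 81 ≡ 38, 30^16 ≡ 38² = 1444 ≡ 25, 30^32 ≡ 25² = 625 ≡ 23. Since 37 = 32 + 4 + 1, 30^37 ≡ 23·9·30: 23·9 = 207 ≡ 35, then 35·30 = 1050 ≡ 18. So 30^37 ≡ 18 (mod 43).
Hence h⁻¹(30) = 18.

18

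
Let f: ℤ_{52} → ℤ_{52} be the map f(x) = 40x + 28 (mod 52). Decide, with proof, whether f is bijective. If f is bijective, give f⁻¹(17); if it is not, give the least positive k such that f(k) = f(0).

Recall that injectivity means: for all a, b in the domain, f(a) = f(b) implies a = b.
We have gcd(40, 52) = 4 > 1. Taking a = 0 and b = 13: f(0) = 28 and f(13) = 40·13 + 28 = 548 ≡ 28 (mod 52).
So f(0) = f(13) while 0 ≠ 13, thus f is not injective, hence not bijective.
Since f is not bijective, we find the least positive k with f(k) = f(0): this means 40k ≡ 0 (mod 52), i.e. 52 ∣ 40k. Since gcd(40, 52) = 4, dividing through by 4 this holds exactly when 13 ∣ 10k, and as gcd(10, 13) = 1, exactly when 13 ∣ k.
The smallest positive such k is 13.

13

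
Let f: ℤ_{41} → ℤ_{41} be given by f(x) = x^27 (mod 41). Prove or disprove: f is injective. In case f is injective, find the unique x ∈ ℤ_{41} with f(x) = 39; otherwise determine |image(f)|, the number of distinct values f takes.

33

Since 41 is prime, the nonzero elements of ℤ_{41} form a cyclic group of order 40.
As gcd(27, 40) = 1, raising to the 27th power is a bijection on this group: if x_1^27 ≡ x_2^27 then (x_1x_2^{−1})^27 = 1, and the only element of order dividing gcd(27, 40) = 1 is 1, so x_1 = x_2.
With f(0) = 0 this makes f injective on all of ℤ_{41}, hence bijective (finite equal-size domain and codomain). In particular f is injective.
Since f is injective, we find the preimage of 39. The inverse of x ↦ x^27 on (ℤ_{41})^× is x ↦ x^3, because 27·3 = 81 = 2·40 + 1 ≡ 1 (mod 40) and x^{40} = 1 for x ≠ 0 (Fermat). So f⁻¹(39) = 39^3 mod 41.
Repeated squaring mod 41: 39^1 ≡ 39, 39^2 ≡ 39² = 1521 ≡ 4. Since 3 = 2 + 1, 39^3 ≡ 4·39: 4·39 = 156 ≡ 33. So 39^3 ≡ 33 (mod 41).
Hence f⁻¹(39) = 33.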